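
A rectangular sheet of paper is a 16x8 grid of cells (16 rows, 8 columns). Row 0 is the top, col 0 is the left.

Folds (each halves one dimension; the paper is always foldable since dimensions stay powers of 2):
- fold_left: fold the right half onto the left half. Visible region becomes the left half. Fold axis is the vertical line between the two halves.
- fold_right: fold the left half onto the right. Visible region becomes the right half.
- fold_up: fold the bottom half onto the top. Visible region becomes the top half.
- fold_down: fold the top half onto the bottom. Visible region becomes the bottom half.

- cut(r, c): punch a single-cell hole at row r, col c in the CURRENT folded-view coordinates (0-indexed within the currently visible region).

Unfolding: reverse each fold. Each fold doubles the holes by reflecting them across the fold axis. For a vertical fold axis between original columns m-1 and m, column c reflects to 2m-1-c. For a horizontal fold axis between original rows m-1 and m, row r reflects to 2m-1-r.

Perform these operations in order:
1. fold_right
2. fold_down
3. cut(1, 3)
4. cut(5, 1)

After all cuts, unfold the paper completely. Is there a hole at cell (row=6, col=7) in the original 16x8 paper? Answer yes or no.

Answer: yes

Derivation:
Op 1 fold_right: fold axis v@4; visible region now rows[0,16) x cols[4,8) = 16x4
Op 2 fold_down: fold axis h@8; visible region now rows[8,16) x cols[4,8) = 8x4
Op 3 cut(1, 3): punch at orig (9,7); cuts so far [(9, 7)]; region rows[8,16) x cols[4,8) = 8x4
Op 4 cut(5, 1): punch at orig (13,5); cuts so far [(9, 7), (13, 5)]; region rows[8,16) x cols[4,8) = 8x4
Unfold 1 (reflect across h@8): 4 holes -> [(2, 5), (6, 7), (9, 7), (13, 5)]
Unfold 2 (reflect across v@4): 8 holes -> [(2, 2), (2, 5), (6, 0), (6, 7), (9, 0), (9, 7), (13, 2), (13, 5)]
Holes: [(2, 2), (2, 5), (6, 0), (6, 7), (9, 0), (9, 7), (13, 2), (13, 5)]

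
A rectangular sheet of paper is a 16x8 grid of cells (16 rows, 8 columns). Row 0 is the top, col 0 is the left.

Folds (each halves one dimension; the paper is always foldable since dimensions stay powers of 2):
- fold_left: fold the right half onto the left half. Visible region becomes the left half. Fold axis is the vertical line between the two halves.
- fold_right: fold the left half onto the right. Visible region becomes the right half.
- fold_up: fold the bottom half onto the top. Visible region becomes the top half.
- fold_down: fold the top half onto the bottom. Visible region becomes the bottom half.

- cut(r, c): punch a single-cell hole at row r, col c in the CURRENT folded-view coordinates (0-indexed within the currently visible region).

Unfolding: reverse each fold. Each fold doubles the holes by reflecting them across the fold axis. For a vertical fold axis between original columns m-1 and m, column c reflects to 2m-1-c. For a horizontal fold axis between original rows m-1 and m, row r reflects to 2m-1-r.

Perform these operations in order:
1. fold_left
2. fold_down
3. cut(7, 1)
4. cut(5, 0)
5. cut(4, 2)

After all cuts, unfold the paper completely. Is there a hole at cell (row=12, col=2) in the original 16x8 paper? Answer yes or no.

Op 1 fold_left: fold axis v@4; visible region now rows[0,16) x cols[0,4) = 16x4
Op 2 fold_down: fold axis h@8; visible region now rows[8,16) x cols[0,4) = 8x4
Op 3 cut(7, 1): punch at orig (15,1); cuts so far [(15, 1)]; region rows[8,16) x cols[0,4) = 8x4
Op 4 cut(5, 0): punch at orig (13,0); cuts so far [(13, 0), (15, 1)]; region rows[8,16) x cols[0,4) = 8x4
Op 5 cut(4, 2): punch at orig (12,2); cuts so far [(12, 2), (13, 0), (15, 1)]; region rows[8,16) x cols[0,4) = 8x4
Unfold 1 (reflect across h@8): 6 holes -> [(0, 1), (2, 0), (3, 2), (12, 2), (13, 0), (15, 1)]
Unfold 2 (reflect across v@4): 12 holes -> [(0, 1), (0, 6), (2, 0), (2, 7), (3, 2), (3, 5), (12, 2), (12, 5), (13, 0), (13, 7), (15, 1), (15, 6)]
Holes: [(0, 1), (0, 6), (2, 0), (2, 7), (3, 2), (3, 5), (12, 2), (12, 5), (13, 0), (13, 7), (15, 1), (15, 6)]

Answer: yes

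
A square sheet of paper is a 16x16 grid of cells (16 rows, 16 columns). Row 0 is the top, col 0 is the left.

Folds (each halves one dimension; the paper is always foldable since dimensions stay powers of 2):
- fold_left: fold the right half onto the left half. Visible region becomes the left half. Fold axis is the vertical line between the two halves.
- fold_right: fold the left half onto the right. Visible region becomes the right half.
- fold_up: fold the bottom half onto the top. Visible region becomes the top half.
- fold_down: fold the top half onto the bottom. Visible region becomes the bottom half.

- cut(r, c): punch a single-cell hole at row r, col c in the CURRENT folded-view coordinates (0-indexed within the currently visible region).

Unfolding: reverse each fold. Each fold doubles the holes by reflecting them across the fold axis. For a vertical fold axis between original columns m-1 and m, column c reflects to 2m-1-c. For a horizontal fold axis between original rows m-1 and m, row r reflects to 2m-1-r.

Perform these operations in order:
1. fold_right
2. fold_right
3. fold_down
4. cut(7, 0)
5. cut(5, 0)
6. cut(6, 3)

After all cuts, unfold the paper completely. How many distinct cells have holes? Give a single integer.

Answer: 24

Derivation:
Op 1 fold_right: fold axis v@8; visible region now rows[0,16) x cols[8,16) = 16x8
Op 2 fold_right: fold axis v@12; visible region now rows[0,16) x cols[12,16) = 16x4
Op 3 fold_down: fold axis h@8; visible region now rows[8,16) x cols[12,16) = 8x4
Op 4 cut(7, 0): punch at orig (15,12); cuts so far [(15, 12)]; region rows[8,16) x cols[12,16) = 8x4
Op 5 cut(5, 0): punch at orig (13,12); cuts so far [(13, 12), (15, 12)]; region rows[8,16) x cols[12,16) = 8x4
Op 6 cut(6, 3): punch at orig (14,15); cuts so far [(13, 12), (14, 15), (15, 12)]; region rows[8,16) x cols[12,16) = 8x4
Unfold 1 (reflect across h@8): 6 holes -> [(0, 12), (1, 15), (2, 12), (13, 12), (14, 15), (15, 12)]
Unfold 2 (reflect across v@12): 12 holes -> [(0, 11), (0, 12), (1, 8), (1, 15), (2, 11), (2, 12), (13, 11), (13, 12), (14, 8), (14, 15), (15, 11), (15, 12)]
Unfold 3 (reflect across v@8): 24 holes -> [(0, 3), (0, 4), (0, 11), (0, 12), (1, 0), (1, 7), (1, 8), (1, 15), (2, 3), (2, 4), (2, 11), (2, 12), (13, 3), (13, 4), (13, 11), (13, 12), (14, 0), (14, 7), (14, 8), (14, 15), (15, 3), (15, 4), (15, 11), (15, 12)]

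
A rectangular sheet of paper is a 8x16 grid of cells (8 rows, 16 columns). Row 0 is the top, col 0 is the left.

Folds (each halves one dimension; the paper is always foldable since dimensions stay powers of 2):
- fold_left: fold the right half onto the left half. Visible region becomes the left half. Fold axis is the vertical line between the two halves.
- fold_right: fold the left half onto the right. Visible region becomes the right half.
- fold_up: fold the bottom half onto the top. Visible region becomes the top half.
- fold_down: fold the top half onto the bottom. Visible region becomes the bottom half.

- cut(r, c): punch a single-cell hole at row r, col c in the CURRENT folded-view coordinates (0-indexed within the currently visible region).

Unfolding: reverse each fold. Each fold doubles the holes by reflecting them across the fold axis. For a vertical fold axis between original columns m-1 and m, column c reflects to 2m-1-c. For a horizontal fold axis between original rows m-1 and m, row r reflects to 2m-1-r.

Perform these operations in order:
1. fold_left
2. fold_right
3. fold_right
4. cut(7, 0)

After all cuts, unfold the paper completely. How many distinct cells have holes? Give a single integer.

Answer: 8

Derivation:
Op 1 fold_left: fold axis v@8; visible region now rows[0,8) x cols[0,8) = 8x8
Op 2 fold_right: fold axis v@4; visible region now rows[0,8) x cols[4,8) = 8x4
Op 3 fold_right: fold axis v@6; visible region now rows[0,8) x cols[6,8) = 8x2
Op 4 cut(7, 0): punch at orig (7,6); cuts so far [(7, 6)]; region rows[0,8) x cols[6,8) = 8x2
Unfold 1 (reflect across v@6): 2 holes -> [(7, 5), (7, 6)]
Unfold 2 (reflect across v@4): 4 holes -> [(7, 1), (7, 2), (7, 5), (7, 6)]
Unfold 3 (reflect across v@8): 8 holes -> [(7, 1), (7, 2), (7, 5), (7, 6), (7, 9), (7, 10), (7, 13), (7, 14)]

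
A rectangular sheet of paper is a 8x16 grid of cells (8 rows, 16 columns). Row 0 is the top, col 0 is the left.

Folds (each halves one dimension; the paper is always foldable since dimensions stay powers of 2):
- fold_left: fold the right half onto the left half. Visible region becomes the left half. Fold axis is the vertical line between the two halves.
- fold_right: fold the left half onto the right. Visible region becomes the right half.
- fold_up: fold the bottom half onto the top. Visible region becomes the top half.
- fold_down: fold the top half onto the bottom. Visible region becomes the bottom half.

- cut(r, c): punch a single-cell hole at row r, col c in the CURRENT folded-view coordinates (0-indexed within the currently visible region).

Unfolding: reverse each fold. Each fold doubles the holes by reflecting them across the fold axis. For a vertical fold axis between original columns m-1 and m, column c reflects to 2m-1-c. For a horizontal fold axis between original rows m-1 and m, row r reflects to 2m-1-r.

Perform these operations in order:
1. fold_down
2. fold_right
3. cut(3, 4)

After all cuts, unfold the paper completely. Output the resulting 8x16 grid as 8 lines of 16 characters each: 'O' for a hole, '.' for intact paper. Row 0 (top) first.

Op 1 fold_down: fold axis h@4; visible region now rows[4,8) x cols[0,16) = 4x16
Op 2 fold_right: fold axis v@8; visible region now rows[4,8) x cols[8,16) = 4x8
Op 3 cut(3, 4): punch at orig (7,12); cuts so far [(7, 12)]; region rows[4,8) x cols[8,16) = 4x8
Unfold 1 (reflect across v@8): 2 holes -> [(7, 3), (7, 12)]
Unfold 2 (reflect across h@4): 4 holes -> [(0, 3), (0, 12), (7, 3), (7, 12)]

Answer: ...O........O...
................
................
................
................
................
................
...O........O...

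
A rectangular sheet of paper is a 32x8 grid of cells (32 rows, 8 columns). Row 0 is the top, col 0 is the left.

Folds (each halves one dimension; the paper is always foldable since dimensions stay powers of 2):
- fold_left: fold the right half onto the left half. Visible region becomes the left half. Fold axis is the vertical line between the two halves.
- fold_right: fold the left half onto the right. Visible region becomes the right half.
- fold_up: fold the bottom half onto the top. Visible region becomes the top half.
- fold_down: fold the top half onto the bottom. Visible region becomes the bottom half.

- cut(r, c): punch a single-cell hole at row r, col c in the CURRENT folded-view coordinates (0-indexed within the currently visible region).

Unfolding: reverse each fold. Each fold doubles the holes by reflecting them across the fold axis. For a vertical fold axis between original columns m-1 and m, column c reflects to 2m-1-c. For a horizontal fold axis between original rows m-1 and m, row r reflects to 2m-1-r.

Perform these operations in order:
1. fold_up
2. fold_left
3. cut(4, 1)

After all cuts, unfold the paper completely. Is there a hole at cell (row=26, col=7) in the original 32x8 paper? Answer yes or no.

Op 1 fold_up: fold axis h@16; visible region now rows[0,16) x cols[0,8) = 16x8
Op 2 fold_left: fold axis v@4; visible region now rows[0,16) x cols[0,4) = 16x4
Op 3 cut(4, 1): punch at orig (4,1); cuts so far [(4, 1)]; region rows[0,16) x cols[0,4) = 16x4
Unfold 1 (reflect across v@4): 2 holes -> [(4, 1), (4, 6)]
Unfold 2 (reflect across h@16): 4 holes -> [(4, 1), (4, 6), (27, 1), (27, 6)]
Holes: [(4, 1), (4, 6), (27, 1), (27, 6)]

Answer: no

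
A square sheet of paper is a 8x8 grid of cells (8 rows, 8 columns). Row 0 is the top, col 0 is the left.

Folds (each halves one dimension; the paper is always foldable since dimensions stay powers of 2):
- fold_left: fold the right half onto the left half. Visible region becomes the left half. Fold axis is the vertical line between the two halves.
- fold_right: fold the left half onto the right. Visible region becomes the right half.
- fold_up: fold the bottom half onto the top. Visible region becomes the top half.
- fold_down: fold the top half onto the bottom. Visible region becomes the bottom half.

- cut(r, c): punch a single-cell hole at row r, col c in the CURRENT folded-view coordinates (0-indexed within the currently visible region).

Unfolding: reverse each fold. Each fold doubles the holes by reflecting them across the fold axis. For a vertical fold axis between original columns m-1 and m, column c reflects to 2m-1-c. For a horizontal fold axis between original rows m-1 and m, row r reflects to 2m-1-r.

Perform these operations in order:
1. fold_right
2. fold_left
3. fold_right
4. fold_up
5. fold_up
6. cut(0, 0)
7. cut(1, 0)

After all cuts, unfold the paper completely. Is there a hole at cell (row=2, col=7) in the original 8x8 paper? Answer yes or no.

Op 1 fold_right: fold axis v@4; visible region now rows[0,8) x cols[4,8) = 8x4
Op 2 fold_left: fold axis v@6; visible region now rows[0,8) x cols[4,6) = 8x2
Op 3 fold_right: fold axis v@5; visible region now rows[0,8) x cols[5,6) = 8x1
Op 4 fold_up: fold axis h@4; visible region now rows[0,4) x cols[5,6) = 4x1
Op 5 fold_up: fold axis h@2; visible region now rows[0,2) x cols[5,6) = 2x1
Op 6 cut(0, 0): punch at orig (0,5); cuts so far [(0, 5)]; region rows[0,2) x cols[5,6) = 2x1
Op 7 cut(1, 0): punch at orig (1,5); cuts so far [(0, 5), (1, 5)]; region rows[0,2) x cols[5,6) = 2x1
Unfold 1 (reflect across h@2): 4 holes -> [(0, 5), (1, 5), (2, 5), (3, 5)]
Unfold 2 (reflect across h@4): 8 holes -> [(0, 5), (1, 5), (2, 5), (3, 5), (4, 5), (5, 5), (6, 5), (7, 5)]
Unfold 3 (reflect across v@5): 16 holes -> [(0, 4), (0, 5), (1, 4), (1, 5), (2, 4), (2, 5), (3, 4), (3, 5), (4, 4), (4, 5), (5, 4), (5, 5), (6, 4), (6, 5), (7, 4), (7, 5)]
Unfold 4 (reflect across v@6): 32 holes -> [(0, 4), (0, 5), (0, 6), (0, 7), (1, 4), (1, 5), (1, 6), (1, 7), (2, 4), (2, 5), (2, 6), (2, 7), (3, 4), (3, 5), (3, 6), (3, 7), (4, 4), (4, 5), (4, 6), (4, 7), (5, 4), (5, 5), (5, 6), (5, 7), (6, 4), (6, 5), (6, 6), (6, 7), (7, 4), (7, 5), (7, 6), (7, 7)]
Unfold 5 (reflect across v@4): 64 holes -> [(0, 0), (0, 1), (0, 2), (0, 3), (0, 4), (0, 5), (0, 6), (0, 7), (1, 0), (1, 1), (1, 2), (1, 3), (1, 4), (1, 5), (1, 6), (1, 7), (2, 0), (2, 1), (2, 2), (2, 3), (2, 4), (2, 5), (2, 6), (2, 7), (3, 0), (3, 1), (3, 2), (3, 3), (3, 4), (3, 5), (3, 6), (3, 7), (4, 0), (4, 1), (4, 2), (4, 3), (4, 4), (4, 5), (4, 6), (4, 7), (5, 0), (5, 1), (5, 2), (5, 3), (5, 4), (5, 5), (5, 6), (5, 7), (6, 0), (6, 1), (6, 2), (6, 3), (6, 4), (6, 5), (6, 6), (6, 7), (7, 0), (7, 1), (7, 2), (7, 3), (7, 4), (7, 5), (7, 6), (7, 7)]
Holes: [(0, 0), (0, 1), (0, 2), (0, 3), (0, 4), (0, 5), (0, 6), (0, 7), (1, 0), (1, 1), (1, 2), (1, 3), (1, 4), (1, 5), (1, 6), (1, 7), (2, 0), (2, 1), (2, 2), (2, 3), (2, 4), (2, 5), (2, 6), (2, 7), (3, 0), (3, 1), (3, 2), (3, 3), (3, 4), (3, 5), (3, 6), (3, 7), (4, 0), (4, 1), (4, 2), (4, 3), (4, 4), (4, 5), (4, 6), (4, 7), (5, 0), (5, 1), (5, 2), (5, 3), (5, 4), (5, 5), (5, 6), (5, 7), (6, 0), (6, 1), (6, 2), (6, 3), (6, 4), (6, 5), (6, 6), (6, 7), (7, 0), (7, 1), (7, 2), (7, 3), (7, 4), (7, 5), (7, 6), (7, 7)]

Answer: yes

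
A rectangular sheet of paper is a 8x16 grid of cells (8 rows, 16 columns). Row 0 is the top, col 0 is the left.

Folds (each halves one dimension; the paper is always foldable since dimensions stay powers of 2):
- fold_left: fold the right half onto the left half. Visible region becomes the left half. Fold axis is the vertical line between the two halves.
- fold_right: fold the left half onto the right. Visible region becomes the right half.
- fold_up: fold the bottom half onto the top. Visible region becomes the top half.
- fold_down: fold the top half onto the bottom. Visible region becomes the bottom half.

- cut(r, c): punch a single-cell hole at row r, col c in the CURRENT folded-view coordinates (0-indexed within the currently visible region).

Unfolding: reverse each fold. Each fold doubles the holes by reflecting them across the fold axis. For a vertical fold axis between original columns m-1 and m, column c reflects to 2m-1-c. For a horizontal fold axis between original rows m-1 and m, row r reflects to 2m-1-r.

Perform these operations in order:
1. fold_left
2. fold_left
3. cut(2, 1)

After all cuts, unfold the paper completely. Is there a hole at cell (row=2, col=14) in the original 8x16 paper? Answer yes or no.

Op 1 fold_left: fold axis v@8; visible region now rows[0,8) x cols[0,8) = 8x8
Op 2 fold_left: fold axis v@4; visible region now rows[0,8) x cols[0,4) = 8x4
Op 3 cut(2, 1): punch at orig (2,1); cuts so far [(2, 1)]; region rows[0,8) x cols[0,4) = 8x4
Unfold 1 (reflect across v@4): 2 holes -> [(2, 1), (2, 6)]
Unfold 2 (reflect across v@8): 4 holes -> [(2, 1), (2, 6), (2, 9), (2, 14)]
Holes: [(2, 1), (2, 6), (2, 9), (2, 14)]

Answer: yes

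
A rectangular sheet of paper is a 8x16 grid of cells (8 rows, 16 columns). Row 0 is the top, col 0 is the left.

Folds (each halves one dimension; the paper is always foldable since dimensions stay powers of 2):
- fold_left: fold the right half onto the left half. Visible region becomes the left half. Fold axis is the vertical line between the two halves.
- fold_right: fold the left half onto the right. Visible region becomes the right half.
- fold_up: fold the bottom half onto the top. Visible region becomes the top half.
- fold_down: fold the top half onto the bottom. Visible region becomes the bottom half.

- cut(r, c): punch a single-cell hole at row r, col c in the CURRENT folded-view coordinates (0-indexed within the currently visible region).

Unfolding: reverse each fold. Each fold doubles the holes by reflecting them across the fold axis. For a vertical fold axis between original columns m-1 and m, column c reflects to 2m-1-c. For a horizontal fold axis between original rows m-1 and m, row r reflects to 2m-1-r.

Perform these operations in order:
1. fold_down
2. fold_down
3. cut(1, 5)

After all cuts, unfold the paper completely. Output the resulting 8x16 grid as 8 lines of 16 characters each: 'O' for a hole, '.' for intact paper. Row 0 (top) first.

Op 1 fold_down: fold axis h@4; visible region now rows[4,8) x cols[0,16) = 4x16
Op 2 fold_down: fold axis h@6; visible region now rows[6,8) x cols[0,16) = 2x16
Op 3 cut(1, 5): punch at orig (7,5); cuts so far [(7, 5)]; region rows[6,8) x cols[0,16) = 2x16
Unfold 1 (reflect across h@6): 2 holes -> [(4, 5), (7, 5)]
Unfold 2 (reflect across h@4): 4 holes -> [(0, 5), (3, 5), (4, 5), (7, 5)]

Answer: .....O..........
................
................
.....O..........
.....O..........
................
................
.....O..........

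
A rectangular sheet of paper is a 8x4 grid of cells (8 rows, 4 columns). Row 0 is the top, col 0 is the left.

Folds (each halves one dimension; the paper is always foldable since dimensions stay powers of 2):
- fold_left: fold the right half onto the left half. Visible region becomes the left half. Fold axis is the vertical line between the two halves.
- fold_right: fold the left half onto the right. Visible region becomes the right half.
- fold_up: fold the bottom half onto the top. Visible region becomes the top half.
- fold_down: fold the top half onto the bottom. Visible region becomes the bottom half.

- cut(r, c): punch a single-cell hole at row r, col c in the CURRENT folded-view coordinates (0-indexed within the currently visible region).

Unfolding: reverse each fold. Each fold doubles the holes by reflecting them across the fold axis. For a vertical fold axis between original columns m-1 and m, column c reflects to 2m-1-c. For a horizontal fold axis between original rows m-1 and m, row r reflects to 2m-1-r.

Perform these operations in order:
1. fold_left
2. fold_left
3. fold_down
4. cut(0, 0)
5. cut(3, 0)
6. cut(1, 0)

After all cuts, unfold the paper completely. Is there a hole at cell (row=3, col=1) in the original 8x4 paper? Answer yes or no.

Answer: yes

Derivation:
Op 1 fold_left: fold axis v@2; visible region now rows[0,8) x cols[0,2) = 8x2
Op 2 fold_left: fold axis v@1; visible region now rows[0,8) x cols[0,1) = 8x1
Op 3 fold_down: fold axis h@4; visible region now rows[4,8) x cols[0,1) = 4x1
Op 4 cut(0, 0): punch at orig (4,0); cuts so far [(4, 0)]; region rows[4,8) x cols[0,1) = 4x1
Op 5 cut(3, 0): punch at orig (7,0); cuts so far [(4, 0), (7, 0)]; region rows[4,8) x cols[0,1) = 4x1
Op 6 cut(1, 0): punch at orig (5,0); cuts so far [(4, 0), (5, 0), (7, 0)]; region rows[4,8) x cols[0,1) = 4x1
Unfold 1 (reflect across h@4): 6 holes -> [(0, 0), (2, 0), (3, 0), (4, 0), (5, 0), (7, 0)]
Unfold 2 (reflect across v@1): 12 holes -> [(0, 0), (0, 1), (2, 0), (2, 1), (3, 0), (3, 1), (4, 0), (4, 1), (5, 0), (5, 1), (7, 0), (7, 1)]
Unfold 3 (reflect across v@2): 24 holes -> [(0, 0), (0, 1), (0, 2), (0, 3), (2, 0), (2, 1), (2, 2), (2, 3), (3, 0), (3, 1), (3, 2), (3, 3), (4, 0), (4, 1), (4, 2), (4, 3), (5, 0), (5, 1), (5, 2), (5, 3), (7, 0), (7, 1), (7, 2), (7, 3)]
Holes: [(0, 0), (0, 1), (0, 2), (0, 3), (2, 0), (2, 1), (2, 2), (2, 3), (3, 0), (3, 1), (3, 2), (3, 3), (4, 0), (4, 1), (4, 2), (4, 3), (5, 0), (5, 1), (5, 2), (5, 3), (7, 0), (7, 1), (7, 2), (7, 3)]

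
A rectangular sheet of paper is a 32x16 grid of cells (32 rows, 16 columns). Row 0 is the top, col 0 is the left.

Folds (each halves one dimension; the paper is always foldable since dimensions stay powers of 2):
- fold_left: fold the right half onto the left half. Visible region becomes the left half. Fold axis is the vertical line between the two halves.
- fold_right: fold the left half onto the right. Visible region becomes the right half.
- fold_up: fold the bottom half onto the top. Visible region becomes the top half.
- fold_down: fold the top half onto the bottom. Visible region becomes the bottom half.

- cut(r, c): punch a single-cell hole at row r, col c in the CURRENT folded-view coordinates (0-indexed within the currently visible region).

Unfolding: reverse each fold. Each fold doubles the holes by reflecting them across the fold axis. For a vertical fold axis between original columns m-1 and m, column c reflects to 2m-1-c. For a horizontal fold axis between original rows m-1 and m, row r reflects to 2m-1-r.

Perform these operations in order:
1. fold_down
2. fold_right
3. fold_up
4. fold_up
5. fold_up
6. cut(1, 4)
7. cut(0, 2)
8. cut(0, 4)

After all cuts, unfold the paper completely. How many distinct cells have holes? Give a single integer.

Answer: 96

Derivation:
Op 1 fold_down: fold axis h@16; visible region now rows[16,32) x cols[0,16) = 16x16
Op 2 fold_right: fold axis v@8; visible region now rows[16,32) x cols[8,16) = 16x8
Op 3 fold_up: fold axis h@24; visible region now rows[16,24) x cols[8,16) = 8x8
Op 4 fold_up: fold axis h@20; visible region now rows[16,20) x cols[8,16) = 4x8
Op 5 fold_up: fold axis h@18; visible region now rows[16,18) x cols[8,16) = 2x8
Op 6 cut(1, 4): punch at orig (17,12); cuts so far [(17, 12)]; region rows[16,18) x cols[8,16) = 2x8
Op 7 cut(0, 2): punch at orig (16,10); cuts so far [(16, 10), (17, 12)]; region rows[16,18) x cols[8,16) = 2x8
Op 8 cut(0, 4): punch at orig (16,12); cuts so far [(16, 10), (16, 12), (17, 12)]; region rows[16,18) x cols[8,16) = 2x8
Unfold 1 (reflect across h@18): 6 holes -> [(16, 10), (16, 12), (17, 12), (18, 12), (19, 10), (19, 12)]
Unfold 2 (reflect across h@20): 12 holes -> [(16, 10), (16, 12), (17, 12), (18, 12), (19, 10), (19, 12), (20, 10), (20, 12), (21, 12), (22, 12), (23, 10), (23, 12)]
Unfold 3 (reflect across h@24): 24 holes -> [(16, 10), (16, 12), (17, 12), (18, 12), (19, 10), (19, 12), (20, 10), (20, 12), (21, 12), (22, 12), (23, 10), (23, 12), (24, 10), (24, 12), (25, 12), (26, 12), (27, 10), (27, 12), (28, 10), (28, 12), (29, 12), (30, 12), (31, 10), (31, 12)]
Unfold 4 (reflect across v@8): 48 holes -> [(16, 3), (16, 5), (16, 10), (16, 12), (17, 3), (17, 12), (18, 3), (18, 12), (19, 3), (19, 5), (19, 10), (19, 12), (20, 3), (20, 5), (20, 10), (20, 12), (21, 3), (21, 12), (22, 3), (22, 12), (23, 3), (23, 5), (23, 10), (23, 12), (24, 3), (24, 5), (24, 10), (24, 12), (25, 3), (25, 12), (26, 3), (26, 12), (27, 3), (27, 5), (27, 10), (27, 12), (28, 3), (28, 5), (28, 10), (28, 12), (29, 3), (29, 12), (30, 3), (30, 12), (31, 3), (31, 5), (31, 10), (31, 12)]
Unfold 5 (reflect across h@16): 96 holes -> [(0, 3), (0, 5), (0, 10), (0, 12), (1, 3), (1, 12), (2, 3), (2, 12), (3, 3), (3, 5), (3, 10), (3, 12), (4, 3), (4, 5), (4, 10), (4, 12), (5, 3), (5, 12), (6, 3), (6, 12), (7, 3), (7, 5), (7, 10), (7, 12), (8, 3), (8, 5), (8, 10), (8, 12), (9, 3), (9, 12), (10, 3), (10, 12), (11, 3), (11, 5), (11, 10), (11, 12), (12, 3), (12, 5), (12, 10), (12, 12), (13, 3), (13, 12), (14, 3), (14, 12), (15, 3), (15, 5), (15, 10), (15, 12), (16, 3), (16, 5), (16, 10), (16, 12), (17, 3), (17, 12), (18, 3), (18, 12), (19, 3), (19, 5), (19, 10), (19, 12), (20, 3), (20, 5), (20, 10), (20, 12), (21, 3), (21, 12), (22, 3), (22, 12), (23, 3), (23, 5), (23, 10), (23, 12), (24, 3), (24, 5), (24, 10), (24, 12), (25, 3), (25, 12), (26, 3), (26, 12), (27, 3), (27, 5), (27, 10), (27, 12), (28, 3), (28, 5), (28, 10), (28, 12), (29, 3), (29, 12), (30, 3), (30, 12), (31, 3), (31, 5), (31, 10), (31, 12)]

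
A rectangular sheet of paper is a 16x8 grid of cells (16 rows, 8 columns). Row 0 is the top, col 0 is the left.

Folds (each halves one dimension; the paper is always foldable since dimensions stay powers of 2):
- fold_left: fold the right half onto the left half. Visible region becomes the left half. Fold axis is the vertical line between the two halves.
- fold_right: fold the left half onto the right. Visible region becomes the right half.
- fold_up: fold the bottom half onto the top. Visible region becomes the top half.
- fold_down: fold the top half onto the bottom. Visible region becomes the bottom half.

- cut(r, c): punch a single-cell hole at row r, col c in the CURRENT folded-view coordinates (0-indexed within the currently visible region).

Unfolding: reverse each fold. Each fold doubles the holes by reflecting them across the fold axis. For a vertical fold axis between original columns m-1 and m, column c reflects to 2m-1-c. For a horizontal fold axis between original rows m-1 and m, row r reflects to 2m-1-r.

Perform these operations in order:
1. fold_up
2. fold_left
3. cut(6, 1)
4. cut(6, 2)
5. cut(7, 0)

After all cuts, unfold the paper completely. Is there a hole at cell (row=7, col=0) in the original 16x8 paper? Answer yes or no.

Answer: yes

Derivation:
Op 1 fold_up: fold axis h@8; visible region now rows[0,8) x cols[0,8) = 8x8
Op 2 fold_left: fold axis v@4; visible region now rows[0,8) x cols[0,4) = 8x4
Op 3 cut(6, 1): punch at orig (6,1); cuts so far [(6, 1)]; region rows[0,8) x cols[0,4) = 8x4
Op 4 cut(6, 2): punch at orig (6,2); cuts so far [(6, 1), (6, 2)]; region rows[0,8) x cols[0,4) = 8x4
Op 5 cut(7, 0): punch at orig (7,0); cuts so far [(6, 1), (6, 2), (7, 0)]; region rows[0,8) x cols[0,4) = 8x4
Unfold 1 (reflect across v@4): 6 holes -> [(6, 1), (6, 2), (6, 5), (6, 6), (7, 0), (7, 7)]
Unfold 2 (reflect across h@8): 12 holes -> [(6, 1), (6, 2), (6, 5), (6, 6), (7, 0), (7, 7), (8, 0), (8, 7), (9, 1), (9, 2), (9, 5), (9, 6)]
Holes: [(6, 1), (6, 2), (6, 5), (6, 6), (7, 0), (7, 7), (8, 0), (8, 7), (9, 1), (9, 2), (9, 5), (9, 6)]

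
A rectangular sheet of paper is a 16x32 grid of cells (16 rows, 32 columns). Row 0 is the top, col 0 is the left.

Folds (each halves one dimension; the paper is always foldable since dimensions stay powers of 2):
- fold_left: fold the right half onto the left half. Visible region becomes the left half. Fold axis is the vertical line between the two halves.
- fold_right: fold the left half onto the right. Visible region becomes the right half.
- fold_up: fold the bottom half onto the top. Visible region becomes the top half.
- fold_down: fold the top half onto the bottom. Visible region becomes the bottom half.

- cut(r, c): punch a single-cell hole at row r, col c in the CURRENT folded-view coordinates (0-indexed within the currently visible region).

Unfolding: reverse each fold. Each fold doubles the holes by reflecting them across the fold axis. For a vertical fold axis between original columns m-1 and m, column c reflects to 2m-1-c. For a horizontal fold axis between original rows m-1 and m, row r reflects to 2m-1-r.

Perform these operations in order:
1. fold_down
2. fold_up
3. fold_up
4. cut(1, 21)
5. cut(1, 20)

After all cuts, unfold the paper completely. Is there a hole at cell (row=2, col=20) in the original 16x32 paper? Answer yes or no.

Answer: yes

Derivation:
Op 1 fold_down: fold axis h@8; visible region now rows[8,16) x cols[0,32) = 8x32
Op 2 fold_up: fold axis h@12; visible region now rows[8,12) x cols[0,32) = 4x32
Op 3 fold_up: fold axis h@10; visible region now rows[8,10) x cols[0,32) = 2x32
Op 4 cut(1, 21): punch at orig (9,21); cuts so far [(9, 21)]; region rows[8,10) x cols[0,32) = 2x32
Op 5 cut(1, 20): punch at orig (9,20); cuts so far [(9, 20), (9, 21)]; region rows[8,10) x cols[0,32) = 2x32
Unfold 1 (reflect across h@10): 4 holes -> [(9, 20), (9, 21), (10, 20), (10, 21)]
Unfold 2 (reflect across h@12): 8 holes -> [(9, 20), (9, 21), (10, 20), (10, 21), (13, 20), (13, 21), (14, 20), (14, 21)]
Unfold 3 (reflect across h@8): 16 holes -> [(1, 20), (1, 21), (2, 20), (2, 21), (5, 20), (5, 21), (6, 20), (6, 21), (9, 20), (9, 21), (10, 20), (10, 21), (13, 20), (13, 21), (14, 20), (14, 21)]
Holes: [(1, 20), (1, 21), (2, 20), (2, 21), (5, 20), (5, 21), (6, 20), (6, 21), (9, 20), (9, 21), (10, 20), (10, 21), (13, 20), (13, 21), (14, 20), (14, 21)]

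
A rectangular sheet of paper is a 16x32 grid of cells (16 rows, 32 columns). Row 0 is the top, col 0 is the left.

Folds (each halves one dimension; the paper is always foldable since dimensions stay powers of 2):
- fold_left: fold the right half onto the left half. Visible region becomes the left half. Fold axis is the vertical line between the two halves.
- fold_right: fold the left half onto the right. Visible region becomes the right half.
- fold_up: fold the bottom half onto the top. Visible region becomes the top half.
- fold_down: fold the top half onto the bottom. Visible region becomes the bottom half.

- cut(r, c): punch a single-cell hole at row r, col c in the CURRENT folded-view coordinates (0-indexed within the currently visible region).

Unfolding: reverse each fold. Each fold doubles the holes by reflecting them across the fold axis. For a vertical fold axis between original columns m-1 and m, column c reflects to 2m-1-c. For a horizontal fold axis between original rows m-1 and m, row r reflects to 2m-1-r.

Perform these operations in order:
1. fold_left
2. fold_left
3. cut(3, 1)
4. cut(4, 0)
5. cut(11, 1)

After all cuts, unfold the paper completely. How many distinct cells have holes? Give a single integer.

Answer: 12

Derivation:
Op 1 fold_left: fold axis v@16; visible region now rows[0,16) x cols[0,16) = 16x16
Op 2 fold_left: fold axis v@8; visible region now rows[0,16) x cols[0,8) = 16x8
Op 3 cut(3, 1): punch at orig (3,1); cuts so far [(3, 1)]; region rows[0,16) x cols[0,8) = 16x8
Op 4 cut(4, 0): punch at orig (4,0); cuts so far [(3, 1), (4, 0)]; region rows[0,16) x cols[0,8) = 16x8
Op 5 cut(11, 1): punch at orig (11,1); cuts so far [(3, 1), (4, 0), (11, 1)]; region rows[0,16) x cols[0,8) = 16x8
Unfold 1 (reflect across v@8): 6 holes -> [(3, 1), (3, 14), (4, 0), (4, 15), (11, 1), (11, 14)]
Unfold 2 (reflect across v@16): 12 holes -> [(3, 1), (3, 14), (3, 17), (3, 30), (4, 0), (4, 15), (4, 16), (4, 31), (11, 1), (11, 14), (11, 17), (11, 30)]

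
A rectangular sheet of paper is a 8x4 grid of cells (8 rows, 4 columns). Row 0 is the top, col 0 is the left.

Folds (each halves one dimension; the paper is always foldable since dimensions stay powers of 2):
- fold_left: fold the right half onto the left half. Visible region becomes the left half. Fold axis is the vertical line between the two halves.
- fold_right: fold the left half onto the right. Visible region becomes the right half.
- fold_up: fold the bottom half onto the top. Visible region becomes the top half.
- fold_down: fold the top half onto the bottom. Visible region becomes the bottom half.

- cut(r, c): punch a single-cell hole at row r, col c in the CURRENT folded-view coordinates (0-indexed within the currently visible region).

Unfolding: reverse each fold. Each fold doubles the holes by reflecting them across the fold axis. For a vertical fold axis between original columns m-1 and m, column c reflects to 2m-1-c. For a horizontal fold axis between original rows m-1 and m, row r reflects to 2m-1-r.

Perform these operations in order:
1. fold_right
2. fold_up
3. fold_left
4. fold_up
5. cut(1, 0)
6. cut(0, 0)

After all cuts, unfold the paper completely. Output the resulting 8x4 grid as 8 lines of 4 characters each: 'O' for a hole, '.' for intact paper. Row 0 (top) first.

Op 1 fold_right: fold axis v@2; visible region now rows[0,8) x cols[2,4) = 8x2
Op 2 fold_up: fold axis h@4; visible region now rows[0,4) x cols[2,4) = 4x2
Op 3 fold_left: fold axis v@3; visible region now rows[0,4) x cols[2,3) = 4x1
Op 4 fold_up: fold axis h@2; visible region now rows[0,2) x cols[2,3) = 2x1
Op 5 cut(1, 0): punch at orig (1,2); cuts so far [(1, 2)]; region rows[0,2) x cols[2,3) = 2x1
Op 6 cut(0, 0): punch at orig (0,2); cuts so far [(0, 2), (1, 2)]; region rows[0,2) x cols[2,3) = 2x1
Unfold 1 (reflect across h@2): 4 holes -> [(0, 2), (1, 2), (2, 2), (3, 2)]
Unfold 2 (reflect across v@3): 8 holes -> [(0, 2), (0, 3), (1, 2), (1, 3), (2, 2), (2, 3), (3, 2), (3, 3)]
Unfold 3 (reflect across h@4): 16 holes -> [(0, 2), (0, 3), (1, 2), (1, 3), (2, 2), (2, 3), (3, 2), (3, 3), (4, 2), (4, 3), (5, 2), (5, 3), (6, 2), (6, 3), (7, 2), (7, 3)]
Unfold 4 (reflect across v@2): 32 holes -> [(0, 0), (0, 1), (0, 2), (0, 3), (1, 0), (1, 1), (1, 2), (1, 3), (2, 0), (2, 1), (2, 2), (2, 3), (3, 0), (3, 1), (3, 2), (3, 3), (4, 0), (4, 1), (4, 2), (4, 3), (5, 0), (5, 1), (5, 2), (5, 3), (6, 0), (6, 1), (6, 2), (6, 3), (7, 0), (7, 1), (7, 2), (7, 3)]

Answer: OOOO
OOOO
OOOO
OOOO
OOOO
OOOO
OOOO
OOOO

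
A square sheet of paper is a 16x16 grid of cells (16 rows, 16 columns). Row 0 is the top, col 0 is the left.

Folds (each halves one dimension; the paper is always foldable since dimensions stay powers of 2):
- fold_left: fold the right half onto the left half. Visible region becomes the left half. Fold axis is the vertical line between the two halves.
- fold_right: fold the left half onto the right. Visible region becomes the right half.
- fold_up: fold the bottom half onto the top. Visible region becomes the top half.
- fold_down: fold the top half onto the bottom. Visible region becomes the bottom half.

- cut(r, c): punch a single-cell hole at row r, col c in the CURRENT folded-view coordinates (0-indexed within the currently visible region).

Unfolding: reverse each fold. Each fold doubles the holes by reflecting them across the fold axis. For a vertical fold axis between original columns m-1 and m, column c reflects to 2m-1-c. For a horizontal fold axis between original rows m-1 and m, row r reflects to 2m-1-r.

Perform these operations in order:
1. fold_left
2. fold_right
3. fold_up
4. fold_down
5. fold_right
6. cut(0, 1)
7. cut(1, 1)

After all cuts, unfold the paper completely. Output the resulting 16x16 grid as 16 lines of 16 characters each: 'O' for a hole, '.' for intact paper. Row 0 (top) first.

Op 1 fold_left: fold axis v@8; visible region now rows[0,16) x cols[0,8) = 16x8
Op 2 fold_right: fold axis v@4; visible region now rows[0,16) x cols[4,8) = 16x4
Op 3 fold_up: fold axis h@8; visible region now rows[0,8) x cols[4,8) = 8x4
Op 4 fold_down: fold axis h@4; visible region now rows[4,8) x cols[4,8) = 4x4
Op 5 fold_right: fold axis v@6; visible region now rows[4,8) x cols[6,8) = 4x2
Op 6 cut(0, 1): punch at orig (4,7); cuts so far [(4, 7)]; region rows[4,8) x cols[6,8) = 4x2
Op 7 cut(1, 1): punch at orig (5,7); cuts so far [(4, 7), (5, 7)]; region rows[4,8) x cols[6,8) = 4x2
Unfold 1 (reflect across v@6): 4 holes -> [(4, 4), (4, 7), (5, 4), (5, 7)]
Unfold 2 (reflect across h@4): 8 holes -> [(2, 4), (2, 7), (3, 4), (3, 7), (4, 4), (4, 7), (5, 4), (5, 7)]
Unfold 3 (reflect across h@8): 16 holes -> [(2, 4), (2, 7), (3, 4), (3, 7), (4, 4), (4, 7), (5, 4), (5, 7), (10, 4), (10, 7), (11, 4), (11, 7), (12, 4), (12, 7), (13, 4), (13, 7)]
Unfold 4 (reflect across v@4): 32 holes -> [(2, 0), (2, 3), (2, 4), (2, 7), (3, 0), (3, 3), (3, 4), (3, 7), (4, 0), (4, 3), (4, 4), (4, 7), (5, 0), (5, 3), (5, 4), (5, 7), (10, 0), (10, 3), (10, 4), (10, 7), (11, 0), (11, 3), (11, 4), (11, 7), (12, 0), (12, 3), (12, 4), (12, 7), (13, 0), (13, 3), (13, 4), (13, 7)]
Unfold 5 (reflect across v@8): 64 holes -> [(2, 0), (2, 3), (2, 4), (2, 7), (2, 8), (2, 11), (2, 12), (2, 15), (3, 0), (3, 3), (3, 4), (3, 7), (3, 8), (3, 11), (3, 12), (3, 15), (4, 0), (4, 3), (4, 4), (4, 7), (4, 8), (4, 11), (4, 12), (4, 15), (5, 0), (5, 3), (5, 4), (5, 7), (5, 8), (5, 11), (5, 12), (5, 15), (10, 0), (10, 3), (10, 4), (10, 7), (10, 8), (10, 11), (10, 12), (10, 15), (11, 0), (11, 3), (11, 4), (11, 7), (11, 8), (11, 11), (11, 12), (11, 15), (12, 0), (12, 3), (12, 4), (12, 7), (12, 8), (12, 11), (12, 12), (12, 15), (13, 0), (13, 3), (13, 4), (13, 7), (13, 8), (13, 11), (13, 12), (13, 15)]

Answer: ................
................
O..OO..OO..OO..O
O..OO..OO..OO..O
O..OO..OO..OO..O
O..OO..OO..OO..O
................
................
................
................
O..OO..OO..OO..O
O..OO..OO..OO..O
O..OO..OO..OO..O
O..OO..OO..OO..O
................
................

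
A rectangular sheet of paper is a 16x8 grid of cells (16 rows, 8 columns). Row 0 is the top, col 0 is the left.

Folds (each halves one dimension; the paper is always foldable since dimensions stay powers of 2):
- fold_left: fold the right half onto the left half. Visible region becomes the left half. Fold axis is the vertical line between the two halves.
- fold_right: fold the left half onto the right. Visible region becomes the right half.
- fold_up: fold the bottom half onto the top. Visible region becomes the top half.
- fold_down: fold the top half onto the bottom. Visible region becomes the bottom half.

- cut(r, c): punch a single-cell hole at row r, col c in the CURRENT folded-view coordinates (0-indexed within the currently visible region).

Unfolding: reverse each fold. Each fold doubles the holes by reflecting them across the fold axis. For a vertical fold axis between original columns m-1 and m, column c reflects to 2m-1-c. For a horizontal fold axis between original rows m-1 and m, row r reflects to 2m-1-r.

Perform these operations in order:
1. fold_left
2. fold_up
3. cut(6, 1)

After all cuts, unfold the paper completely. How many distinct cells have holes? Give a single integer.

Op 1 fold_left: fold axis v@4; visible region now rows[0,16) x cols[0,4) = 16x4
Op 2 fold_up: fold axis h@8; visible region now rows[0,8) x cols[0,4) = 8x4
Op 3 cut(6, 1): punch at orig (6,1); cuts so far [(6, 1)]; region rows[0,8) x cols[0,4) = 8x4
Unfold 1 (reflect across h@8): 2 holes -> [(6, 1), (9, 1)]
Unfold 2 (reflect across v@4): 4 holes -> [(6, 1), (6, 6), (9, 1), (9, 6)]

Answer: 4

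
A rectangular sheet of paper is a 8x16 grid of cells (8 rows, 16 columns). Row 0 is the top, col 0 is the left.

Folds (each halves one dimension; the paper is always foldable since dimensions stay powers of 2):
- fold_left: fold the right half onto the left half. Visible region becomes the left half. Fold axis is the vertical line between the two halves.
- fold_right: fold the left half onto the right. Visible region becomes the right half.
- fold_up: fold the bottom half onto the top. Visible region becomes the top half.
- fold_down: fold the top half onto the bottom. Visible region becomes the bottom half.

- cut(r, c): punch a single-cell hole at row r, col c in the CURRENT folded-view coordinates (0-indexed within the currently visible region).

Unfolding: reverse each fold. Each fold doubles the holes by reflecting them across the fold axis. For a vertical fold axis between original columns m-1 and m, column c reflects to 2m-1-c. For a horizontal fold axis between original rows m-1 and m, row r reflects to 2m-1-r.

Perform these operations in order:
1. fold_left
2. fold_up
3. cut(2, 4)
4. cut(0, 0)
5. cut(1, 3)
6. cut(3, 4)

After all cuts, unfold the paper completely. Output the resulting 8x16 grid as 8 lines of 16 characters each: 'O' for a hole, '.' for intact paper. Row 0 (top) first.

Op 1 fold_left: fold axis v@8; visible region now rows[0,8) x cols[0,8) = 8x8
Op 2 fold_up: fold axis h@4; visible region now rows[0,4) x cols[0,8) = 4x8
Op 3 cut(2, 4): punch at orig (2,4); cuts so far [(2, 4)]; region rows[0,4) x cols[0,8) = 4x8
Op 4 cut(0, 0): punch at orig (0,0); cuts so far [(0, 0), (2, 4)]; region rows[0,4) x cols[0,8) = 4x8
Op 5 cut(1, 3): punch at orig (1,3); cuts so far [(0, 0), (1, 3), (2, 4)]; region rows[0,4) x cols[0,8) = 4x8
Op 6 cut(3, 4): punch at orig (3,4); cuts so far [(0, 0), (1, 3), (2, 4), (3, 4)]; region rows[0,4) x cols[0,8) = 4x8
Unfold 1 (reflect across h@4): 8 holes -> [(0, 0), (1, 3), (2, 4), (3, 4), (4, 4), (5, 4), (6, 3), (7, 0)]
Unfold 2 (reflect across v@8): 16 holes -> [(0, 0), (0, 15), (1, 3), (1, 12), (2, 4), (2, 11), (3, 4), (3, 11), (4, 4), (4, 11), (5, 4), (5, 11), (6, 3), (6, 12), (7, 0), (7, 15)]

Answer: O..............O
...O........O...
....O......O....
....O......O....
....O......O....
....O......O....
...O........O...
O..............O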